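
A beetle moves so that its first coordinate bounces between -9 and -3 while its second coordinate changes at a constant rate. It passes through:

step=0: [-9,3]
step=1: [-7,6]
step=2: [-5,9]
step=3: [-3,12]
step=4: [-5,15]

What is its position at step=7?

[-7,24]

The first coordinate reflects between -9 and -3, moving 2 per step.
  step 5: -5 → -7
  step 6: -7 → -9
  step 7: -9 → -7
The second coordinate changes by +3 each step: at step 7 it is 24.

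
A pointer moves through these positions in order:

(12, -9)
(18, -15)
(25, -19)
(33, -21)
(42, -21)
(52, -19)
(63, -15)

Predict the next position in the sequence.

Successive displacements: (+6, -6), (+7, -4), (+8, -2), (+9, +0), (+10, +2), (+11, +4) — each changes by (+1, +2).
step 7: (63, -15) + (+12, +6) → (75, -9)

(75, -9)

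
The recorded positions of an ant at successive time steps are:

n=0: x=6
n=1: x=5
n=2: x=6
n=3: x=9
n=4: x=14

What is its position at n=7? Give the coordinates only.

x=41

First differences are -1, +1, +3, +5; their common second difference is +2 (constant acceleration).
step 5: 14 + 7 → x=21
step 6: 21 + 9 → x=30
step 7: 30 + 11 → x=41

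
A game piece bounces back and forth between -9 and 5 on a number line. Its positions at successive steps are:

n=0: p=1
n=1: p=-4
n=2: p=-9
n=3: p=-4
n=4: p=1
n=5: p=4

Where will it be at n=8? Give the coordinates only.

The value reflects between -9 and 5, moving 5 per step.
  step 6: 4 → -1
  step 7: -1 → -6
  step 8: -6 → -7

p=-7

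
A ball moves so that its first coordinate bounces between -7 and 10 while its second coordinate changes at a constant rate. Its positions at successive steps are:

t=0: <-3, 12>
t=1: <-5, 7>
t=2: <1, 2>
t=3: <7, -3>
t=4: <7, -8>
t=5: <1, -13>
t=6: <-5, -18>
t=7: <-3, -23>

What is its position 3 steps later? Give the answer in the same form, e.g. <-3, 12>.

<5, -38>

The first coordinate travels 6 per step and bounces off the walls at -7 and 10.
  step 8: -3 → 3
  step 9: 3 → 9
  step 10: 9 → 5
The second coordinate changes by -5 each step: at step 10 it is -38.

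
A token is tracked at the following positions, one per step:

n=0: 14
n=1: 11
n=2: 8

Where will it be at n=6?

-4

Each step adds -3 to the position.
step 3: 8 − 3 → 5
step 4: 5 − 3 → 2
step 5: 2 − 3 → -1
step 6: -1 − 3 → -4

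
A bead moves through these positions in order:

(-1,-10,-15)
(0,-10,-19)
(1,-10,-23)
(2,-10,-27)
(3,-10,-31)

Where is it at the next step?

(4,-10,-35)

The position changes by (+1,+0,-4) every step.
step 5: (3,-10,-31) + (+1,+0,-4) → (4,-10,-35)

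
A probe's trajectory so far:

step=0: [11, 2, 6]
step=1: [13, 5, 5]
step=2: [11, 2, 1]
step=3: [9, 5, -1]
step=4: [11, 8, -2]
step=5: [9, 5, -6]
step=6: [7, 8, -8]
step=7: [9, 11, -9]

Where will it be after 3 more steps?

The moves between consecutive positions are [+2, +3, -1], [-2, -3, -4], [-2, +3, -2], [+2, +3, -1], [-2, -3, -4], [-2, +3, -2], [+2, +3, -1]; they repeat the 3-cycle [[+2, +3, -1], [-2, -3, -4], [-2, +3, -2]].
step 8: apply [-2, -3, -4] → [7, 8, -13]
step 9: apply [-2, +3, -2] → [5, 11, -15]
step 10: apply [+2, +3, -1] → [7, 14, -16]

[7, 14, -16]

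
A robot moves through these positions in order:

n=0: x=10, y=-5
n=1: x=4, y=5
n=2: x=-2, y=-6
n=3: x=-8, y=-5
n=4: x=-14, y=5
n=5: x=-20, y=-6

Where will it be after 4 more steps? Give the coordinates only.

x=-44, y=-5

X: linear, -6 per step → -44 at step 9.
Y: cycles through -5, 5, -6 every 3 steps. Step 9 lands at position 0 of the cycle → -5.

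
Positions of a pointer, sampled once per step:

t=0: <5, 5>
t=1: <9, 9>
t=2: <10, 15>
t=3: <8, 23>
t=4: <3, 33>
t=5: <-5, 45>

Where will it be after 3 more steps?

First differences are <+4, +4>, <+1, +6>, <-2, +8>, <-5, +10>, <-8, +12>; their common second difference is <-3, +2> (constant acceleration).
step 6: <-5, 45> + <-11, +14> → <-16, 59>
step 7: <-16, 59> + <-14, +16> → <-30, 75>
step 8: <-30, 75> + <-17, +18> → <-47, 93>

<-47, 93>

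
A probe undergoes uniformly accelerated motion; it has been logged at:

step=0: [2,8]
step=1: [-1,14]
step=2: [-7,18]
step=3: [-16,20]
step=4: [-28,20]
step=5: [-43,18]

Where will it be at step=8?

Taking differences between consecutive positions: [-3,+6], [-6,+4], [-9,+2], [-12,+0], [-15,-2]. These grow by [-3,-2] each step.
step 6: [-43,18] + [-18,-4] → [-61,14]
step 7: [-61,14] + [-21,-6] → [-82,8]
step 8: [-82,8] + [-24,-8] → [-106,0]

[-106,0]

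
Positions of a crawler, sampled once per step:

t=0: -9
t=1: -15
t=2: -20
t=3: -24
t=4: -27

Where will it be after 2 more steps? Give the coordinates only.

-30

First differences are -6, -5, -4, -3; their common second difference is +1 (constant acceleration).
step 5: -27 − 2 → -29
step 6: -29 − 1 → -30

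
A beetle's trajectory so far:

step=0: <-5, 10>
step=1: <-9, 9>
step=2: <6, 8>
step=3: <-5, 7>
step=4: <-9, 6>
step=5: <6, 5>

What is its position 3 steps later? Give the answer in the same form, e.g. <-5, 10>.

<6, 2>

The first coordinate repeats the cycle [-5, -9, 6] with period 3; step 8 mod 3 = 2, giving 6.
The second coordinate changes by -1 each step, so at step 8 it is 10 + 8·(-1) = 2.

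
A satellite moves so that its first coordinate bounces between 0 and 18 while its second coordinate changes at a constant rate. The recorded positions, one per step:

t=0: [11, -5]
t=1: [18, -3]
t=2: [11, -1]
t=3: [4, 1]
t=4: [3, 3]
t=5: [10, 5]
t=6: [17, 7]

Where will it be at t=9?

[2, 13]

The first coordinate travels 7 per step and bounces off the walls at 0 and 18.
  step 7: 17 → 12
  step 8: 12 → 5
  step 9: 5 → 2
The second coordinate changes by +2 each step: at step 9 it is 13.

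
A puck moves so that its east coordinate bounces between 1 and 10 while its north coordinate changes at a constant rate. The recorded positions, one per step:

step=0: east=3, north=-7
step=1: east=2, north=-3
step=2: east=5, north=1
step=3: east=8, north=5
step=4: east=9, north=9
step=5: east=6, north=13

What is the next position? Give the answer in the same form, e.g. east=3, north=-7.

east=3, north=17

The east coordinate travels 3 per step and bounces off the walls at 1 and 10.
  step 6: 6 → 3
The north coordinate changes by +4 each step: at step 6 it is 17.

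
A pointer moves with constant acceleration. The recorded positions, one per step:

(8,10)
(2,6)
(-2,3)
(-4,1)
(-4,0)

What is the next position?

Taking differences between consecutive positions: (-6,-4), (-4,-3), (-2,-2), (+0,-1). These grow by (+2,+1) each step.
step 5: (-4,0) + (+2,+0) → (-2,0)

(-2,0)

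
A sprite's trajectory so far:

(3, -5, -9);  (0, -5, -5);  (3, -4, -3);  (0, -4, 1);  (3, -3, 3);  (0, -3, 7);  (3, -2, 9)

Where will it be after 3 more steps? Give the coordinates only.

(0, -1, 19)

Differencing gives (-3, +0, +4), (+3, +1, +2), (-3, +0, +4), (+3, +1, +2), (-3, +0, +4), (+3, +1, +2). This is the pattern (-3, +0, +4), (+3, +1, +2) repeated.
step 7: apply (-3, +0, +4) → (0, -2, 13)
step 8: apply (+3, +1, +2) → (3, -1, 15)
step 9: apply (-3, +0, +4) → (0, -1, 19)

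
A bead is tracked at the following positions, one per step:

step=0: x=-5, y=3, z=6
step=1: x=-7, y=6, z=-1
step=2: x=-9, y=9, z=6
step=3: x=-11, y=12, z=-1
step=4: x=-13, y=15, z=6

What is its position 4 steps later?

x=-21, y=27, z=6

X: linear, -2 per step → -21 at step 8.
Y: linear, +3 per step → 27 at step 8.
Z: cycles through 6, -1 every 2 steps. Step 8 lands at position 0 of the cycle → 6.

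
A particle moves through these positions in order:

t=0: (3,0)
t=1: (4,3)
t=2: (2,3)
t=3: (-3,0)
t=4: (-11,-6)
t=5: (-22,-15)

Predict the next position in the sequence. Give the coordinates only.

Successive displacements: (+1,+3), (-2,+0), (-5,-3), (-8,-6), (-11,-9) — each changes by (-3,-3).
step 6: (-22,-15) + (-14,-12) → (-36,-27)

(-36,-27)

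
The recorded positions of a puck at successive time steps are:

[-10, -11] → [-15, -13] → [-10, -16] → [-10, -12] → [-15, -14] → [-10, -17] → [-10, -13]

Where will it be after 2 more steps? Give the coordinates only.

The moves between consecutive positions are [-5, -2], [+5, -3], [+0, +4], [-5, -2], [+5, -3], [+0, +4]; they repeat the 3-cycle [[-5, -2], [+5, -3], [+0, +4]].
step 7: apply [-5, -2] → [-15, -15]
step 8: apply [+5, -3] → [-10, -18]

[-10, -18]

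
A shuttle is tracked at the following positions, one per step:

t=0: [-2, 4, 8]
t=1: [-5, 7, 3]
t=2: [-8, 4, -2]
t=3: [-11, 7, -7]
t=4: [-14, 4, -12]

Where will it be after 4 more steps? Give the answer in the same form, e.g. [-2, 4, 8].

[-26, 4, -32]

First: linear, -3 per step → -26 at step 8.
Second: cycles through 4, 7 every 2 steps. Step 8 lands at position 0 of the cycle → 4.
Third: linear, -5 per step → -32 at step 8.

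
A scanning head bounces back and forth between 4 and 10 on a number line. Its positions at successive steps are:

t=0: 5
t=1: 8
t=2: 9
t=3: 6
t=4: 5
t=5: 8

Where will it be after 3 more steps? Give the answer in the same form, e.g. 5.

5

The value travels 3 per step and bounces off the walls at 4 and 10.
  step 6: 8 → 9
  step 7: 9 → 6
  step 8: 6 → 5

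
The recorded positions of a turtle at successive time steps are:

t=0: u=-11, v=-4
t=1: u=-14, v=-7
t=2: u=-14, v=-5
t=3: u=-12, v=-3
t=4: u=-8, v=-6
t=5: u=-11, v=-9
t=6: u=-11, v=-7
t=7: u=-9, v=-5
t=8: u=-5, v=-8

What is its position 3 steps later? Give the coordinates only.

u=-6, v=-7

Differencing gives (-3,-3), (+0,+2), (+2,+2), (+4,-3), (-3,-3), (+0,+2), (+2,+2), (+4,-3). This is the pattern (-3,-3), (+0,+2), (+2,+2), (+4,-3) repeated.
step 9: apply (-3,-3) → u=-8, v=-11
step 10: apply (+0,+2) → u=-8, v=-9
step 11: apply (+2,+2) → u=-6, v=-7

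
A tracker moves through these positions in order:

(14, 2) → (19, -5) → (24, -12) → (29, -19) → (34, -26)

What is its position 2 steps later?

The position changes by (+5, -7) every step.
step 5: (34, -26) + (+5, -7) → (39, -33)
step 6: (39, -33) + (+5, -7) → (44, -40)

(44, -40)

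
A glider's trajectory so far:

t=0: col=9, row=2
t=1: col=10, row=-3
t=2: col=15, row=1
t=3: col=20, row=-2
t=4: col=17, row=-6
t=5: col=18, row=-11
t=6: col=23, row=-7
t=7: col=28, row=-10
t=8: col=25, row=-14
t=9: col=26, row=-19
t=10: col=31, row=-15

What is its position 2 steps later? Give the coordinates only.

The moves between consecutive positions are (+1, -5), (+5, +4), (+5, -3), (-3, -4), (+1, -5), (+5, +4), (+5, -3), (-3, -4), (+1, -5), (+5, +4); they repeat the 4-cycle [(+1, -5), (+5, +4), (+5, -3), (-3, -4)].
step 11: apply (+5, -3) → col=36, row=-18
step 12: apply (-3, -4) → col=33, row=-22

col=33, row=-22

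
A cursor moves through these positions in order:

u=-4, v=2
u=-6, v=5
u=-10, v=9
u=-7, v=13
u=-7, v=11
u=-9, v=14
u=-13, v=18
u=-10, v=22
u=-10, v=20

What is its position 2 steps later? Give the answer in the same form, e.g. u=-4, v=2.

Differencing gives (-2, +3), (-4, +4), (+3, +4), (+0, -2), (-2, +3), (-4, +4), (+3, +4), (+0, -2). This is the pattern (-2, +3), (-4, +4), (+3, +4), (+0, -2) repeated.
step 9: apply (-2, +3) → u=-12, v=23
step 10: apply (-4, +4) → u=-16, v=27

u=-16, v=27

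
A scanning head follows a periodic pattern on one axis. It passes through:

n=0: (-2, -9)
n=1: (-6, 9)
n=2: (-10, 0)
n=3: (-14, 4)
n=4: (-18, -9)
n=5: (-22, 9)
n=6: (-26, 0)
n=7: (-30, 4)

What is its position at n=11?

(-46, 4)

The first coordinate changes by -4 each step, so at step 11 it is -2 + 11·(-4) = -46.
The second coordinate repeats the cycle [-9, 9, 0, 4] with period 4; step 11 mod 4 = 3, giving 4.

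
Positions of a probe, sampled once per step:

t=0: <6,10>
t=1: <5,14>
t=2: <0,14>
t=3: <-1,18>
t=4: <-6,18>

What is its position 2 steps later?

Step-to-step displacements: <-1,+4>, <-5,+0>, <-1,+4>, <-5,+0> — a repeating cycle of length 2.
step 5: apply <-1,+4> → <-7,22>
step 6: apply <-5,+0> → <-12,22>

<-12,22>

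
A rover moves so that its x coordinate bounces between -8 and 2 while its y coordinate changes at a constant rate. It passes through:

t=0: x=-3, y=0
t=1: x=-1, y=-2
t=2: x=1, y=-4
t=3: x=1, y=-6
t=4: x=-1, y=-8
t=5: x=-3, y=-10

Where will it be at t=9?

The x coordinate reflects between -8 and 2, moving 2 per step.
  step 6: -3 → -5
  step 7: -5 → -7
  step 8: -7 → -7
  step 9: -7 → -5
The y coordinate changes by -2 each step: at step 9 it is -18.

x=-5, y=-18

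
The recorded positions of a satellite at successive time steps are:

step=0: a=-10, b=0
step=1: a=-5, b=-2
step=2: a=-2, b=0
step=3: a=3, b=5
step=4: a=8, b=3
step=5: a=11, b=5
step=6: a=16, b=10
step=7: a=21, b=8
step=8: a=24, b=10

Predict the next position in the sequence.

Step-to-step displacements: (+5, -2), (+3, +2), (+5, +5), (+5, -2), (+3, +2), (+5, +5), (+5, -2), (+3, +2) — a repeating cycle of length 3.
step 9: apply (+5, +5) → a=29, b=15

a=29, b=15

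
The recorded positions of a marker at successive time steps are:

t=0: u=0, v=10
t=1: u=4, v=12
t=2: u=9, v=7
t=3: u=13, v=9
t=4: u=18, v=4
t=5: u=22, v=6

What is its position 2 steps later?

u=31, v=3

Differencing gives (+4, +2), (+5, -5), (+4, +2), (+5, -5), (+4, +2). This is the pattern (+4, +2), (+5, -5) repeated.
step 6: apply (+5, -5) → u=27, v=1
step 7: apply (+4, +2) → u=31, v=3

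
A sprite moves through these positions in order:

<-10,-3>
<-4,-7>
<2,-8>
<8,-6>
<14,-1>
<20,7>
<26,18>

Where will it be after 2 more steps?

<38,49>

Taking differences between consecutive positions: <+6,-4>, <+6,-1>, <+6,+2>, <+6,+5>, <+6,+8>, <+6,+11>. These grow by <+0,+3> each step.
step 7: <26,18> + <+6,+14> → <32,32>
step 8: <32,32> + <+6,+17> → <38,49>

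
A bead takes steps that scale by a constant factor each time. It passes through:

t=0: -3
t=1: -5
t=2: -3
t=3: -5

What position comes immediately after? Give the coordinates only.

Step-to-step displacements: -2, +2, -2; each is -1× the previous.
step 4: -5 + 2 → -3

-3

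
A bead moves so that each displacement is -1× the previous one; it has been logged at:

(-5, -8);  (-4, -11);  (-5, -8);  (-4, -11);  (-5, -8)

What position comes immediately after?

(-4, -11)

Step-to-step displacements: (+1, -3), (-1, +3), (+1, -3), (-1, +3); each is -1× the previous.
step 5: (-5, -8) + (+1, -3) → (-4, -11)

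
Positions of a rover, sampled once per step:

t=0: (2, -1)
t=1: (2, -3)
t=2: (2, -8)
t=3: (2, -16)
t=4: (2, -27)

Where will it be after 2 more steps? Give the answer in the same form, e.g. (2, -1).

Taking differences between consecutive positions: (+0, -2), (+0, -5), (+0, -8), (+0, -11). These grow by (+0, -3) each step.
step 5: (2, -27) + (+0, -14) → (2, -41)
step 6: (2, -41) + (+0, -17) → (2, -58)

(2, -58)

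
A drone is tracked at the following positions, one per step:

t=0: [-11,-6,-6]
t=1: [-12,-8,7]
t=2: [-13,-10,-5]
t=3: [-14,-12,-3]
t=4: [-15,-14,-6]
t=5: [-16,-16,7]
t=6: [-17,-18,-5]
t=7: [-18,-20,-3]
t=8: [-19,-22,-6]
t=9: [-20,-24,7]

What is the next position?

First: linear, -1 per step → -21 at step 10.
Second: linear, -2 per step → -26 at step 10.
Third: cycles through -6, 7, -5, -3 every 4 steps. Step 10 lands at position 2 of the cycle → -5.

[-21,-26,-5]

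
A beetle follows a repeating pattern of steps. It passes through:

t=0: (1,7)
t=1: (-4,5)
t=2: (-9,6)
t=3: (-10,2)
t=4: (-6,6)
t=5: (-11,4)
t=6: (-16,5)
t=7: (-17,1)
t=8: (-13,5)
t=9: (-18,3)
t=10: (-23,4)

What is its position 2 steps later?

The moves between consecutive positions are (-5,-2), (-5,+1), (-1,-4), (+4,+4), (-5,-2), (-5,+1), (-1,-4), (+4,+4), (-5,-2), (-5,+1); they repeat the 4-cycle [(-5,-2), (-5,+1), (-1,-4), (+4,+4)].
step 11: apply (-1,-4) → (-24,0)
step 12: apply (+4,+4) → (-20,4)

(-20,4)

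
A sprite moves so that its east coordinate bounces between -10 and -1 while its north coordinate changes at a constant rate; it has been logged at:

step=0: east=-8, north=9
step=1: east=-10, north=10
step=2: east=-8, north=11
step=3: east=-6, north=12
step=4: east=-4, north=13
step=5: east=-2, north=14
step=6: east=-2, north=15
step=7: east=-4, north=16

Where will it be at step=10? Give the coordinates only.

The east coordinate reflects between -10 and -1, moving 2 per step.
  step 8: -4 → -6
  step 9: -6 → -8
  step 10: -8 → -10
The north coordinate changes by +1 each step: at step 10 it is 19.

east=-10, north=19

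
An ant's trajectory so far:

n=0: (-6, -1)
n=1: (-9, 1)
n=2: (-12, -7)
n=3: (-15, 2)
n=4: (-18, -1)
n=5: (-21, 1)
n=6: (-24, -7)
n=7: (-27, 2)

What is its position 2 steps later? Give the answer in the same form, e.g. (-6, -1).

First: linear, -3 per step → -33 at step 9.
Second: cycles through -1, 1, -7, 2 every 4 steps. Step 9 lands at position 1 of the cycle → 1.

(-33, 1)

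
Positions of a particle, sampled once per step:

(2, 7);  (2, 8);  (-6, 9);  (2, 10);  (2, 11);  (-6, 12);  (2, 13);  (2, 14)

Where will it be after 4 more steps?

First: cycles through 2, 2, -6 every 3 steps. Step 11 lands at position 2 of the cycle → -6.
Second: linear, +1 per step → 18 at step 11.

(-6, 18)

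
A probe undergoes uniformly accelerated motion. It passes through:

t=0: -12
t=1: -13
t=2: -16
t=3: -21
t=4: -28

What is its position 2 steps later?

-48

First differences are -1, -3, -5, -7; their common second difference is -2 (constant acceleration).
step 5: -28 − 9 → -37
step 6: -37 − 11 → -48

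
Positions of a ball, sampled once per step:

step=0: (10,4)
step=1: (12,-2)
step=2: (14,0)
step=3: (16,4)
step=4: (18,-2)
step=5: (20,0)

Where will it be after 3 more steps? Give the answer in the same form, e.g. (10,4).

(26,0)

The first coordinate changes by +2 each step, so at step 8 it is 10 + 8·(2) = 26.
The second coordinate repeats the cycle [4, -2, 0] with period 3; step 8 mod 3 = 2, giving 0.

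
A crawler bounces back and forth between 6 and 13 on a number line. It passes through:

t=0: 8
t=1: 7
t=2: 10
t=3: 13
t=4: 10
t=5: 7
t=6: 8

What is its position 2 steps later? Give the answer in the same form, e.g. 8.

The value reflects between 6 and 13, moving 3 per step.
  step 7: 8 → 11
  step 8: 11 → 12

12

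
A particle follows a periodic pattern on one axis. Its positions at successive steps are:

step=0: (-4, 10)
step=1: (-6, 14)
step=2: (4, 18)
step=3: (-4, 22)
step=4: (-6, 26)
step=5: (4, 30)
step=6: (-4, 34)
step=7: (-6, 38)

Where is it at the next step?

(4, 42)

The first coordinate repeats the cycle [-4, -6, 4] with period 3; step 8 mod 3 = 2, giving 4.
The second coordinate changes by +4 each step, so at step 8 it is 10 + 8·(4) = 42.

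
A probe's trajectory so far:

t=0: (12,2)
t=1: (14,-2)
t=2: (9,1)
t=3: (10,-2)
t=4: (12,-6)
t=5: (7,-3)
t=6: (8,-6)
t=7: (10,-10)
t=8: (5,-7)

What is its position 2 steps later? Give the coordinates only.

Differencing gives (+2,-4), (-5,+3), (+1,-3), (+2,-4), (-5,+3), (+1,-3), (+2,-4), (-5,+3). This is the pattern (+2,-4), (-5,+3), (+1,-3) repeated.
step 9: apply (+1,-3) → (6,-10)
step 10: apply (+2,-4) → (8,-14)

(8,-14)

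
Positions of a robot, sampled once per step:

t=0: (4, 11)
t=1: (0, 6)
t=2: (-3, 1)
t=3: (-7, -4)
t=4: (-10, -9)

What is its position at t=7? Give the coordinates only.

(-21, -24)

Step-to-step displacements: (-4, -5), (-3, -5), (-4, -5), (-3, -5) — a repeating cycle of length 2.
step 5: apply (-4, -5) → (-14, -14)
step 6: apply (-3, -5) → (-17, -19)
step 7: apply (-4, -5) → (-21, -24)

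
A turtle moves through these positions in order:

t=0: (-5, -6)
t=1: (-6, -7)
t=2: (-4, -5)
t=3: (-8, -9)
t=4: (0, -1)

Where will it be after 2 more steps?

The jumps are (-1, -1), (+2, +2), (-4, -4), (+8, +8) — a geometric progression with ratio -2.
step 5: (0, -1) + (-16, -16) → (-16, -17)
step 6: (-16, -17) + (+32, +32) → (16, 15)

(16, 15)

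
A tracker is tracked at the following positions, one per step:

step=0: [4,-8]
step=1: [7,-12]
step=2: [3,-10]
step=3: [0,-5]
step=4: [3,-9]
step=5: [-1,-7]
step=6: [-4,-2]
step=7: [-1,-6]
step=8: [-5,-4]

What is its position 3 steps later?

[-9,-1]

The moves between consecutive positions are [+3,-4], [-4,+2], [-3,+5], [+3,-4], [-4,+2], [-3,+5], [+3,-4], [-4,+2]; they repeat the 3-cycle [[+3,-4], [-4,+2], [-3,+5]].
step 9: apply [-3,+5] → [-8,1]
step 10: apply [+3,-4] → [-5,-3]
step 11: apply [-4,+2] → [-9,-1]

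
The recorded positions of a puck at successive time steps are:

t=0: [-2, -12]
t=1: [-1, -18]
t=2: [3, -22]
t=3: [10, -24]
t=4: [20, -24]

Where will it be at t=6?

Successive displacements: [+1, -6], [+4, -4], [+7, -2], [+10, +0] — each changes by [+3, +2].
step 5: [20, -24] + [+13, +2] → [33, -22]
step 6: [33, -22] + [+16, +4] → [49, -18]

[49, -18]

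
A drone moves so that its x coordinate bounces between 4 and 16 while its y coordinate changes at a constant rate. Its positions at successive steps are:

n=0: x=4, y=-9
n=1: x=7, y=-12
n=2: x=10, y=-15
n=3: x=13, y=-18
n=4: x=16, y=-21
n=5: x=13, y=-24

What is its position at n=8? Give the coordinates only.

x=4, y=-33

The x coordinate travels 3 per step and bounces off the walls at 4 and 16.
  step 6: 13 → 10
  step 7: 10 → 7
  step 8: 7 → 4
The y coordinate changes by -3 each step: at step 8 it is -33.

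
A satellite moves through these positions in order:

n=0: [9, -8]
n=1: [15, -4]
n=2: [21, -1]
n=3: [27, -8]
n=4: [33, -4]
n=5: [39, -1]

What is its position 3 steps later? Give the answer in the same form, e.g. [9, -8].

First: linear, +6 per step → 57 at step 8.
Second: cycles through -8, -4, -1 every 3 steps. Step 8 lands at position 2 of the cycle → -1.

[57, -1]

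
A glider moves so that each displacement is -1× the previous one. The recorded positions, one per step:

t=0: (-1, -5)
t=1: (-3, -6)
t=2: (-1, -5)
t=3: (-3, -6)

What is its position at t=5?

(-3, -6)

Step-to-step displacements: (-2, -1), (+2, +1), (-2, -1); each is -1× the previous.
step 4: (-3, -6) + (+2, +1) → (-1, -5)
step 5: (-1, -5) + (-2, -1) → (-3, -6)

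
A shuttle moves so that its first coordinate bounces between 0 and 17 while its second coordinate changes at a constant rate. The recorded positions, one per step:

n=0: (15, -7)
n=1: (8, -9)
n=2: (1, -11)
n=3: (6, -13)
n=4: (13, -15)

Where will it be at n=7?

The first coordinate reflects between 0 and 17, moving 7 per step.
  step 5: 13 → 14
  step 6: 14 → 7
  step 7: 7 → 0
The second coordinate changes by -2 each step: at step 7 it is -21.

(0, -21)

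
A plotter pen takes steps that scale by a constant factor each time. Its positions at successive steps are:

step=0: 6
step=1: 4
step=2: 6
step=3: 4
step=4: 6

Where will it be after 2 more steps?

6

Step-to-step displacements: -2, +2, -2, +2; each is -1× the previous.
step 5: 6 − 2 → 4
step 6: 4 + 2 → 6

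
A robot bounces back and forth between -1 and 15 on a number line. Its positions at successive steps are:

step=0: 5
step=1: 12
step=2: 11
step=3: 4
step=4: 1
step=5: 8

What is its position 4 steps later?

4

The value travels 7 per step and bounces off the walls at -1 and 15.
  step 6: 8 → 15
  step 7: 15 → 8
  step 8: 8 → 1
  step 9: 1 → 4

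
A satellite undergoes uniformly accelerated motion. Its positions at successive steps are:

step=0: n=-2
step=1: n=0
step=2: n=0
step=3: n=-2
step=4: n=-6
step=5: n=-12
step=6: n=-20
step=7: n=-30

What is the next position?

First differences are +2, +0, -2, -4, -6, -8, -10; their common second difference is -2 (constant acceleration).
step 8: -30 − 12 → n=-42

n=-42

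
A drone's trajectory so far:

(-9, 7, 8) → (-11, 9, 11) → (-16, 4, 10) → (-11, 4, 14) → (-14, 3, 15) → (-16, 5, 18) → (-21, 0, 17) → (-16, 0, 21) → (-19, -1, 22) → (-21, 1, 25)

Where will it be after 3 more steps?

(-24, -5, 29)

Step-to-step displacements: (-2, +2, +3), (-5, -5, -1), (+5, +0, +4), (-3, -1, +1), (-2, +2, +3), (-5, -5, -1), (+5, +0, +4), (-3, -1, +1), (-2, +2, +3) — a repeating cycle of length 4.
step 10: apply (-5, -5, -1) → (-26, -4, 24)
step 11: apply (+5, +0, +4) → (-21, -4, 28)
step 12: apply (-3, -1, +1) → (-24, -5, 29)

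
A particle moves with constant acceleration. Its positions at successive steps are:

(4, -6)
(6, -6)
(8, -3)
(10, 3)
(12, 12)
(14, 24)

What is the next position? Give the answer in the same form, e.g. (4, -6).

(16, 39)

Taking differences between consecutive positions: (+2, +0), (+2, +3), (+2, +6), (+2, +9), (+2, +12). These grow by (+0, +3) each step.
step 6: (14, 24) + (+2, +15) → (16, 39)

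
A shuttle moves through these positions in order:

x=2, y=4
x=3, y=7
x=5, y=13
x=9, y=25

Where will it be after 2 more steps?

x=33, y=97

The jumps are (+1, +3), (+2, +6), (+4, +12) — a geometric progression with ratio 2.
step 4: x=9, y=25 + (+8, +24) → x=17, y=49
step 5: x=17, y=49 + (+16, +48) → x=33, y=97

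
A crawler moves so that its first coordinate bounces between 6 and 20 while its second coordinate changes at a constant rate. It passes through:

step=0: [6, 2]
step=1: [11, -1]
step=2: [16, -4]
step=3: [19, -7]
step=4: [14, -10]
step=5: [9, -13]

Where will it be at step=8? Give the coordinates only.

[18, -22]

The first coordinate reflects between 6 and 20, moving 5 per step.
  step 6: 9 → 8
  step 7: 8 → 13
  step 8: 13 → 18
The second coordinate changes by -3 each step: at step 8 it is -22.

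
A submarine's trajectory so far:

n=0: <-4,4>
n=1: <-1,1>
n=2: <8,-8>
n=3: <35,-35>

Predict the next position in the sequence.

<116,-116>

The jumps are <+3,-3>, <+9,-9>, <+27,-27> — a geometric progression with ratio 3.
step 4: <35,-35> + <+81,-81> → <116,-116>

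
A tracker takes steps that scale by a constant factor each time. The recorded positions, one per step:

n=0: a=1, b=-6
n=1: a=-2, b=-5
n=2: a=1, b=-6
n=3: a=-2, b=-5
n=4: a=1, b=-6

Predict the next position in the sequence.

Consecutive displacements (-3, +1), (+3, -1), (-3, +1), (+3, -1) scale by a factor of -1 each step.
step 5: a=1, b=-6 + (-3, +1) → a=-2, b=-5

a=-2, b=-5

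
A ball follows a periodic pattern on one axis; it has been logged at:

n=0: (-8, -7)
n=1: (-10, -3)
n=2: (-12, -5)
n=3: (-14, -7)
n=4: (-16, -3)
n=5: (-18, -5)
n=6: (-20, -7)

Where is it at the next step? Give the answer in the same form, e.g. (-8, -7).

(-22, -3)

The first coordinate changes by -2 each step, so at step 7 it is -8 + 7·(-2) = -22.
The second coordinate repeats the cycle [-7, -3, -5] with period 3; step 7 mod 3 = 1, giving -3.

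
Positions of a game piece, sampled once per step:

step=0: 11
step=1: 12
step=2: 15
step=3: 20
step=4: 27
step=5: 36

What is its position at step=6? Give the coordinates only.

47

Successive displacements: +1, +3, +5, +7, +9 — each changes by +2.
step 6: 36 + 11 → 47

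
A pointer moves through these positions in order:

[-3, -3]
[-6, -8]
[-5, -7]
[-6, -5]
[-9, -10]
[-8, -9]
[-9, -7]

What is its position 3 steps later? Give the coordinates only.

Step-to-step displacements: [-3, -5], [+1, +1], [-1, +2], [-3, -5], [+1, +1], [-1, +2] — a repeating cycle of length 3.
step 7: apply [-3, -5] → [-12, -12]
step 8: apply [+1, +1] → [-11, -11]
step 9: apply [-1, +2] → [-12, -9]

[-12, -9]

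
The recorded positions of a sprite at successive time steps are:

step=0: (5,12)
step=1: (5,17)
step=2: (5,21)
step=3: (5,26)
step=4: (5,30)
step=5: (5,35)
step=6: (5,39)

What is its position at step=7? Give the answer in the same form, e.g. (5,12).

Differencing gives (+0,+5), (+0,+4), (+0,+5), (+0,+4), (+0,+5), (+0,+4). This is the pattern (+0,+5), (+0,+4) repeated.
step 7: apply (+0,+5) → (5,44)

(5,44)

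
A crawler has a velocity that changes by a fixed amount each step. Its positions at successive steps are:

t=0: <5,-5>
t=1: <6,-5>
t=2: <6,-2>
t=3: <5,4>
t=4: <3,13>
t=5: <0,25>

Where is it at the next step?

<-4,40>

Taking differences between consecutive positions: <+1,+0>, <+0,+3>, <-1,+6>, <-2,+9>, <-3,+12>. These grow by <-1,+3> each step.
step 6: <0,25> + <-4,+15> → <-4,40>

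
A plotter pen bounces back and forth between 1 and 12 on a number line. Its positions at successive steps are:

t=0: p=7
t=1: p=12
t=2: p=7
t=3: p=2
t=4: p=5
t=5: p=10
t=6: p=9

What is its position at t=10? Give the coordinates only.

p=11

The value reflects between 1 and 12, moving 5 per step.
  step 7: 9 → 4
  step 8: 4 → 3
  step 9: 3 → 8
  step 10: 8 → 11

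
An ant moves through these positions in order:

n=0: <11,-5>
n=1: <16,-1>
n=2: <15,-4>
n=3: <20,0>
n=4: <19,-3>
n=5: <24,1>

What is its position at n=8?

<27,-1>

The moves between consecutive positions are <+5,+4>, <-1,-3>, <+5,+4>, <-1,-3>, <+5,+4>; they repeat the 2-cycle [<+5,+4>, <-1,-3>].
step 6: apply <-1,-3> → <23,-2>
step 7: apply <+5,+4> → <28,2>
step 8: apply <-1,-3> → <27,-1>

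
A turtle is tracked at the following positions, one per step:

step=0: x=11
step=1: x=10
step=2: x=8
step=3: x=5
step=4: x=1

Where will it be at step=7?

x=-17

Successive displacements: -1, -2, -3, -4 — each changes by -1.
step 5: 1 − 5 → x=-4
step 6: -4 − 6 → x=-10
step 7: -10 − 7 → x=-17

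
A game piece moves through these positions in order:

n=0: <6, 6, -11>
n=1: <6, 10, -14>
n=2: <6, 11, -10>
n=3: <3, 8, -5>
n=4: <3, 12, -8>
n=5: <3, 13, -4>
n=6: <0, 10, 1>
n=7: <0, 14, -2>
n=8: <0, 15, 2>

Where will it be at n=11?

<-3, 17, 8>

Step-to-step displacements: <+0, +4, -3>, <+0, +1, +4>, <-3, -3, +5>, <+0, +4, -3>, <+0, +1, +4>, <-3, -3, +5>, <+0, +4, -3>, <+0, +1, +4> — a repeating cycle of length 3.
step 9: apply <-3, -3, +5> → <-3, 12, 7>
step 10: apply <+0, +4, -3> → <-3, 16, 4>
step 11: apply <+0, +1, +4> → <-3, 17, 8>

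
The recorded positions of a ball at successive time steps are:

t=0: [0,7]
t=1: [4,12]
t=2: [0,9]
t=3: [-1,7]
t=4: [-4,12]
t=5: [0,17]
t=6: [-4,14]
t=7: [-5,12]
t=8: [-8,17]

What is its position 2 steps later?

[-8,19]

Differencing gives [+4,+5], [-4,-3], [-1,-2], [-3,+5], [+4,+5], [-4,-3], [-1,-2], [-3,+5]. This is the pattern [+4,+5], [-4,-3], [-1,-2], [-3,+5] repeated.
step 9: apply [+4,+5] → [-4,22]
step 10: apply [-4,-3] → [-8,19]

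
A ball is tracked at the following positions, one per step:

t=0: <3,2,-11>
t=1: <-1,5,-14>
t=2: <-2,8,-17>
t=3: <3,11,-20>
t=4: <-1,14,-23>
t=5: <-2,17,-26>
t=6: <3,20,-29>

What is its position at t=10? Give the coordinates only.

<-1,32,-41>

The first coordinate repeats the cycle [3, -1, -2] with period 3; step 10 mod 3 = 1, giving -1.
The second coordinate changes by +3 each step, so at step 10 it is 2 + 10·(3) = 32.
The third coordinate changes by -3 each step, so at step 10 it is -11 + 10·(-3) = -41.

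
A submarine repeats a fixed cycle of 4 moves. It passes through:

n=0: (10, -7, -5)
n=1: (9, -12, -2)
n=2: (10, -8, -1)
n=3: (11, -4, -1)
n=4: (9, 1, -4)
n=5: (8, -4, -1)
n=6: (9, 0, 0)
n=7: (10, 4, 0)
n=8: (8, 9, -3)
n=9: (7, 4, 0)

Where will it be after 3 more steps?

The moves between consecutive positions are (-1, -5, +3), (+1, +4, +1), (+1, +4, +0), (-2, +5, -3), (-1, -5, +3), (+1, +4, +1), (+1, +4, +0), (-2, +5, -3), (-1, -5, +3); they repeat the 4-cycle [(-1, -5, +3), (+1, +4, +1), (+1, +4, +0), (-2, +5, -3)].
step 10: apply (+1, +4, +1) → (8, 8, 1)
step 11: apply (+1, +4, +0) → (9, 12, 1)
step 12: apply (-2, +5, -3) → (7, 17, -2)

(7, 17, -2)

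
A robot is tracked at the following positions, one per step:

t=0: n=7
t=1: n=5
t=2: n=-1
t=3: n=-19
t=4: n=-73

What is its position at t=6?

Step-to-step displacements: -2, -6, -18, -54; each is 3× the previous.
step 5: -73 − 162 → n=-235
step 6: -235 − 486 → n=-721

n=-721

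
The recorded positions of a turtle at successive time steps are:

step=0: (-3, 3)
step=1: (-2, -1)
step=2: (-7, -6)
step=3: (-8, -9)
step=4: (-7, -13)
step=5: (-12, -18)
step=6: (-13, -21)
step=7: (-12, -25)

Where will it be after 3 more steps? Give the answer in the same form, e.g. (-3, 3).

Step-to-step displacements: (+1, -4), (-5, -5), (-1, -3), (+1, -4), (-5, -5), (-1, -3), (+1, -4) — a repeating cycle of length 3.
step 8: apply (-5, -5) → (-17, -30)
step 9: apply (-1, -3) → (-18, -33)
step 10: apply (+1, -4) → (-17, -37)

(-17, -37)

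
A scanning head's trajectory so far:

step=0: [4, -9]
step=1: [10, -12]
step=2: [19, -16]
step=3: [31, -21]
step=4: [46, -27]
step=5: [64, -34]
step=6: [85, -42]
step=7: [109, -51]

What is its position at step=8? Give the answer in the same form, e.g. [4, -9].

[136, -61]

Successive displacements: [+6, -3], [+9, -4], [+12, -5], [+15, -6], [+18, -7], [+21, -8], [+24, -9] — each changes by [+3, -1].
step 8: [109, -51] + [+27, -10] → [136, -61]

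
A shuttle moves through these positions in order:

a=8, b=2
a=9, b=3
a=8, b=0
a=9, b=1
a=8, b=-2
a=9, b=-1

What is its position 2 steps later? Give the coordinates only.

a=9, b=-3

Step-to-step displacements: (+1, +1), (-1, -3), (+1, +1), (-1, -3), (+1, +1) — a repeating cycle of length 2.
step 6: apply (-1, -3) → a=8, b=-4
step 7: apply (+1, +1) → a=9, b=-3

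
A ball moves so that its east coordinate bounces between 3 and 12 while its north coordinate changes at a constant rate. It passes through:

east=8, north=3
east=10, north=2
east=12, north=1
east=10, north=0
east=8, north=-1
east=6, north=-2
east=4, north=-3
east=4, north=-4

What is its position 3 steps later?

The east coordinate reflects between 3 and 12, moving 2 per step.
  step 8: 4 → 6
  step 9: 6 → 8
  step 10: 8 → 10
The north coordinate changes by -1 each step: at step 10 it is -7.

east=10, north=-7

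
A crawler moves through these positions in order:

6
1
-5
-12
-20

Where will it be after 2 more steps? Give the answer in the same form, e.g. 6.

-39

First differences are -5, -6, -7, -8; their common second difference is -1 (constant acceleration).
step 5: -20 − 9 → -29
step 6: -29 − 10 → -39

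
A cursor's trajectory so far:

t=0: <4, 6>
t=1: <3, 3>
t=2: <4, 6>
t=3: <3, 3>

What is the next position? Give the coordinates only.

<4, 6>

Consecutive displacements <-1, -3>, <+1, +3>, <-1, -3> scale by a factor of -1 each step.
step 4: <3, 3> + <+1, +3> → <4, 6>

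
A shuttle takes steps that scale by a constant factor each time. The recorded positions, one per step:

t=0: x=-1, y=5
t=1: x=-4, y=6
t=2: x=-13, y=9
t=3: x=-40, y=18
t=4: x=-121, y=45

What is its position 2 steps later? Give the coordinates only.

Step-to-step displacements: (-3, +1), (-9, +3), (-27, +9), (-81, +27); each is 3× the previous.
step 5: x=-121, y=45 + (-243, +81) → x=-364, y=126
step 6: x=-364, y=126 + (-729, +243) → x=-1093, y=369

x=-1093, y=369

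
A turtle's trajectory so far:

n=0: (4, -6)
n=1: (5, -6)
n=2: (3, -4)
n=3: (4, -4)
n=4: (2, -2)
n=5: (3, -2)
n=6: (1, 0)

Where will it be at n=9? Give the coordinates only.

Step-to-step displacements: (+1, +0), (-2, +2), (+1, +0), (-2, +2), (+1, +0), (-2, +2) — a repeating cycle of length 2.
step 7: apply (+1, +0) → (2, 0)
step 8: apply (-2, +2) → (0, 2)
step 9: apply (+1, +0) → (1, 2)

(1, 2)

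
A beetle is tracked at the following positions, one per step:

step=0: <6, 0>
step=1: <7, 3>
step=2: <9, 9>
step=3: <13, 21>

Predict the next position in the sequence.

The jumps are <+1, +3>, <+2, +6>, <+4, +12> — a geometric progression with ratio 2.
step 4: <13, 21> + <+8, +24> → <21, 45>

<21, 45>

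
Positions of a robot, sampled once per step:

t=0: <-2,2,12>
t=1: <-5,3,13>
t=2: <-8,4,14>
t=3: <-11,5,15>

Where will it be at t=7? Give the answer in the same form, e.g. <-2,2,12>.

<-23,9,19>

Constant displacement of <-3,+1,+1> per step.
step 4: <-11,5,15> + <-3,+1,+1> → <-14,6,16>
step 5: <-14,6,16> + <-3,+1,+1> → <-17,7,17>
step 6: <-17,7,17> + <-3,+1,+1> → <-20,8,18>
step 7: <-20,8,18> + <-3,+1,+1> → <-23,9,19>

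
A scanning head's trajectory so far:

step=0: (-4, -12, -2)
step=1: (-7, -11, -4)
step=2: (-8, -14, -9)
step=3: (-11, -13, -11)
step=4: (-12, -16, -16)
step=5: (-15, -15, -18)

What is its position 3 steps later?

(-20, -20, -30)

Step-to-step displacements: (-3, +1, -2), (-1, -3, -5), (-3, +1, -2), (-1, -3, -5), (-3, +1, -2) — a repeating cycle of length 2.
step 6: apply (-1, -3, -5) → (-16, -18, -23)
step 7: apply (-3, +1, -2) → (-19, -17, -25)
step 8: apply (-1, -3, -5) → (-20, -20, -30)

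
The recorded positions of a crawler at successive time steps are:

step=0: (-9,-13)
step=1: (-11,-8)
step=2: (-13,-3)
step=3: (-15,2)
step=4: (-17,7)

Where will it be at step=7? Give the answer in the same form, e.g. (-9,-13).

Each step adds (-2,+5) to the position.
step 5: (-17,7) + (-2,+5) → (-19,12)
step 6: (-19,12) + (-2,+5) → (-21,17)
step 7: (-21,17) + (-2,+5) → (-23,22)

(-23,22)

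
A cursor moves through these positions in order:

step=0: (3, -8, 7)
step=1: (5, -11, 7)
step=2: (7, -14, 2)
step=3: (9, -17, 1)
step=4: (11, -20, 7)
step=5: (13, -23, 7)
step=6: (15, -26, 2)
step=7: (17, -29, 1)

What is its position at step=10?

First: linear, +2 per step → 23 at step 10.
Second: linear, -3 per step → -38 at step 10.
Third: cycles through 7, 7, 2, 1 every 4 steps. Step 10 lands at position 2 of the cycle → 2.

(23, -38, 2)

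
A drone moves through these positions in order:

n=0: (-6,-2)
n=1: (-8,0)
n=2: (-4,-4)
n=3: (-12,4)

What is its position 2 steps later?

(-28,20)

Consecutive displacements (-2,+2), (+4,-4), (-8,+8) scale by a factor of -2 each step.
step 4: (-12,4) + (+16,-16) → (4,-12)
step 5: (4,-12) + (-32,+32) → (-28,20)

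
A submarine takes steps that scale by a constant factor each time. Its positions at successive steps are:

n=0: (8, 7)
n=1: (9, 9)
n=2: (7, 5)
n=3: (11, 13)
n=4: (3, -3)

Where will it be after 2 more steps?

Consecutive displacements (+1, +2), (-2, -4), (+4, +8), (-8, -16) scale by a factor of -2 each step.
step 5: (3, -3) + (+16, +32) → (19, 29)
step 6: (19, 29) + (-32, -64) → (-13, -35)

(-13, -35)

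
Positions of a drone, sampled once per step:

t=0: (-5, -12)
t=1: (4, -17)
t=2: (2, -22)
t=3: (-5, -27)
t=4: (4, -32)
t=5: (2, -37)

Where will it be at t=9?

(-5, -57)

First: cycles through -5, 4, 2 every 3 steps. Step 9 lands at position 0 of the cycle → -5.
Second: linear, -5 per step → -57 at step 9.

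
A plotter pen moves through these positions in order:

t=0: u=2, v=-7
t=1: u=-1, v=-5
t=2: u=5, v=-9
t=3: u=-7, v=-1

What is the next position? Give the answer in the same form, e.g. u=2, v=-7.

u=17, v=-17

Consecutive displacements (-3, +2), (+6, -4), (-12, +8) scale by a factor of -2 each step.
step 4: u=-7, v=-1 + (+24, -16) → u=17, v=-17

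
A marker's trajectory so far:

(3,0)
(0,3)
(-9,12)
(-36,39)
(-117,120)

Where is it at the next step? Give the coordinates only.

(-360,363)

Step-to-step displacements: (-3,+3), (-9,+9), (-27,+27), (-81,+81); each is 3× the previous.
step 5: (-117,120) + (-243,+243) → (-360,363)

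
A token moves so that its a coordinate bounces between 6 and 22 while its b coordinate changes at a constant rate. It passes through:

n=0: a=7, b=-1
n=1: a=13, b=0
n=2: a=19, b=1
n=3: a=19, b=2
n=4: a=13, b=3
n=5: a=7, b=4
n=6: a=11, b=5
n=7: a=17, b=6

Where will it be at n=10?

a=9, b=9

The a coordinate reflects between 6 and 22, moving 6 per step.
  step 8: 17 → 21
  step 9: 21 → 15
  step 10: 15 → 9
The b coordinate changes by +1 each step: at step 10 it is 9.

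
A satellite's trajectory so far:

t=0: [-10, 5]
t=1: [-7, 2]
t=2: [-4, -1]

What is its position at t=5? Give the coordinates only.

The position changes by [+3, -3] every step.
step 3: [-4, -1] + [+3, -3] → [-1, -4]
step 4: [-1, -4] + [+3, -3] → [2, -7]
step 5: [2, -7] + [+3, -3] → [5, -10]

[5, -10]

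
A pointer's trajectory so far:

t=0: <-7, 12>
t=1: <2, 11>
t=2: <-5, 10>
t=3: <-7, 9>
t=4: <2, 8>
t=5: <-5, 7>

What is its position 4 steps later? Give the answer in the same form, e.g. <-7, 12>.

First: cycles through -7, 2, -5 every 3 steps. Step 9 lands at position 0 of the cycle → -7.
Second: linear, -1 per step → 3 at step 9.

<-7, 3>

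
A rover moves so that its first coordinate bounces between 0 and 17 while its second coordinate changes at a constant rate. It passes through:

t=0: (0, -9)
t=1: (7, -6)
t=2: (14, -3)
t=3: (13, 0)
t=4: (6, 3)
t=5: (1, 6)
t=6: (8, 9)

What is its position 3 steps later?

(5, 18)

The first coordinate travels 7 per step and bounces off the walls at 0 and 17.
  step 7: 8 → 15
  step 8: 15 → 12
  step 9: 12 → 5
The second coordinate changes by +3 each step: at step 9 it is 18.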